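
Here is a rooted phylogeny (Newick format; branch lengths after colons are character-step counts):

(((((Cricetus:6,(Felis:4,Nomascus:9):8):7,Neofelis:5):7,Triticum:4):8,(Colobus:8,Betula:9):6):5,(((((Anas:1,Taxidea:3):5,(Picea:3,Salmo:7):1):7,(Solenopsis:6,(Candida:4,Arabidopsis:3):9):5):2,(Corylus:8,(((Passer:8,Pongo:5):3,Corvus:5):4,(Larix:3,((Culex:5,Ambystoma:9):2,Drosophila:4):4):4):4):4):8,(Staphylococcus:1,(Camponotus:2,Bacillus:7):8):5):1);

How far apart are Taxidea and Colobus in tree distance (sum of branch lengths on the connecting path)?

45

The path runs Taxidea → … → MRCA → … → Colobus; the MRCA is the root of the tree.
Branch lengths along that path: 3 + 5 + 7 + 2 + 8 + 1 + 5 + 6 + 8 = 45.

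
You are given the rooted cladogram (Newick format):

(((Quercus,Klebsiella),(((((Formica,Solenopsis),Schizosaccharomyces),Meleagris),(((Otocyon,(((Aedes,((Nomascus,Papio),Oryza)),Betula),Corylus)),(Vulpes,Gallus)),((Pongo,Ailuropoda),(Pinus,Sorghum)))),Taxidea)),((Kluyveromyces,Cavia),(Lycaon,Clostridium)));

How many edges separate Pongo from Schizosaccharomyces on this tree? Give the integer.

7

The MRCA of Pongo and Schizosaccharomyces is the node subtending ((((Formica,Solenopsis),Schizosaccharomyces),Meleagris),(((Otocyon,(((Aedes,((Nomascus,Papio),Oryza)),Betula),Corylus)),(Vulpes,Gallus)),((Pongo,Ailuropoda),(Pinus,Sorghum)))).
From Pongo up to that node: 4 branches. From Schizosaccharomyces up to the same node: 3 branches. Total: 4 + 3 = 7.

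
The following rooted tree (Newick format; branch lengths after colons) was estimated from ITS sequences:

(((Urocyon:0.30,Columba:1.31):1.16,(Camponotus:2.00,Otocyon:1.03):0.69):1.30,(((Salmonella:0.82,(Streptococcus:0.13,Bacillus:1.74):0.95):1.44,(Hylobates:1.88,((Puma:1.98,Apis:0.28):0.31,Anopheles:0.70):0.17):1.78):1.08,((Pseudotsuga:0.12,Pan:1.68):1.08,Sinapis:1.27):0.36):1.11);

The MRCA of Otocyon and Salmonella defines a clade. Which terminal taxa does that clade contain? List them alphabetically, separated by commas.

Anopheles, Apis, Bacillus, Camponotus, Columba, Hylobates, Otocyon, Pan, Pseudotsuga, Puma, Salmonella, Sinapis, Streptococcus, Urocyon

Tracing Otocyon: it sits inside (Camponotus,Otocyon).
Tracing Salmonella: it sits inside (Salmonella,(Streptococcus,Bacillus)).
The smallest clade enclosing both is the whole tree (their MRCA is the root), so the answer is all 14 tips in alphabetical order.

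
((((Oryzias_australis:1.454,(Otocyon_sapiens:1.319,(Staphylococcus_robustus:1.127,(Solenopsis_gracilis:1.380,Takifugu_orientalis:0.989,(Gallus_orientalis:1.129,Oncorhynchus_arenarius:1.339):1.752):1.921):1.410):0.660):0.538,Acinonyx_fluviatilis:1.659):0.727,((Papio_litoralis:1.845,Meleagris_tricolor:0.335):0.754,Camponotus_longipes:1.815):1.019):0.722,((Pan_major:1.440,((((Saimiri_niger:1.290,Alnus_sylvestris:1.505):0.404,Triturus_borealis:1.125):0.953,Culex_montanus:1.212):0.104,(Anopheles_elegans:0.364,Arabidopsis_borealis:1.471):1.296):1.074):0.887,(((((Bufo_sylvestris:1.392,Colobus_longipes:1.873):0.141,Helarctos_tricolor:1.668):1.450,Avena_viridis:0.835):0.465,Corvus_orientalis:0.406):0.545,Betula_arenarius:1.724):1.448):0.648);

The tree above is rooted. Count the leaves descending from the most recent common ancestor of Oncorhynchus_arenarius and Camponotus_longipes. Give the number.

The MRCA of Oncorhynchus_arenarius and Camponotus_longipes is the node subtending (((Oryzias_australis,(Otocyon_sapiens,(Staphylococcus_robustus,(Solenopsis_gracilis,Takifugu_orientalis,(Gallus_orientalis,Oncorhynchus_arenarius))))),Acinonyx_fluviatilis),((Papio_litoralis,Meleagris_tricolor),Camponotus_longipes)).
That clade contains 11 terminal taxa: Acinonyx_fluviatilis, Camponotus_longipes, Gallus_orientalis, Meleagris_tricolor, Oncorhynchus_arenarius, Oryzias_australis, Otocyon_sapiens, Papio_litoralis, Solenopsis_gracilis, Staphylococcus_robustus, Takifugu_orientalis.

11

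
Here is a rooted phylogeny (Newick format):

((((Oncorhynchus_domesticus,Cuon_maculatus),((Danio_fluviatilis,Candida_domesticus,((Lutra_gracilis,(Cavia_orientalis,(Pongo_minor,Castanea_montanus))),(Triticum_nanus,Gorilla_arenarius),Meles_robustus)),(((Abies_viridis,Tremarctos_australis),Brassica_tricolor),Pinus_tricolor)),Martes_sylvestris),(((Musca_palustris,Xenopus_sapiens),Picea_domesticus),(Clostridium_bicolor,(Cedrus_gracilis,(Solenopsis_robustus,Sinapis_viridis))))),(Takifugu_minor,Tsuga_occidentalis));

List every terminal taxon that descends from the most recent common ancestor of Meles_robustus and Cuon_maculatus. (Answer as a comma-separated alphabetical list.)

Tracing Meles_robustus: it sits inside ((Lutra_gracilis,(Cavia_orientalis,(Pongo_minor,Castanea_montanus))),(Triticum_nanus,Gorilla_arenarius),Meles_robustus).
Tracing Cuon_maculatus: it sits inside (Oncorhynchus_domesticus,Cuon_maculatus).
The smallest clade enclosing both is ((Oncorhynchus_domesticus,Cuon_maculatus),((Danio_fluviatilis,Candida_domesticus,((Lutra_gracilis,(Cavia_orientalis,(Pongo_minor,Castanea_montanus))),(Triticum_nanus,Gorilla_arenarius),Meles_robustus)),(((Abies_viridis,Tremarctos_australis),Brassica_tricolor),Pinus_tricolor)),Martes_sylvestris); the answer is its 16 terminal taxa in alphabetical order.

Abies_viridis, Brassica_tricolor, Candida_domesticus, Castanea_montanus, Cavia_orientalis, Cuon_maculatus, Danio_fluviatilis, Gorilla_arenarius, Lutra_gracilis, Martes_sylvestris, Meles_robustus, Oncorhynchus_domesticus, Pinus_tricolor, Pongo_minor, Tremarctos_australis, Triticum_nanus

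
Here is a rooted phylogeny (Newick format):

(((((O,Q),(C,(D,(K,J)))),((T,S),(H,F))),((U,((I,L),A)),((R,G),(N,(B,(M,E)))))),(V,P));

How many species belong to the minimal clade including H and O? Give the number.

The MRCA of H and O is the node subtending (((O,Q),(C,(D,(K,J)))),((T,S),(H,F))).
That clade contains 10 terminal taxa: C, D, F, H, J, K, O, Q, S, T.

10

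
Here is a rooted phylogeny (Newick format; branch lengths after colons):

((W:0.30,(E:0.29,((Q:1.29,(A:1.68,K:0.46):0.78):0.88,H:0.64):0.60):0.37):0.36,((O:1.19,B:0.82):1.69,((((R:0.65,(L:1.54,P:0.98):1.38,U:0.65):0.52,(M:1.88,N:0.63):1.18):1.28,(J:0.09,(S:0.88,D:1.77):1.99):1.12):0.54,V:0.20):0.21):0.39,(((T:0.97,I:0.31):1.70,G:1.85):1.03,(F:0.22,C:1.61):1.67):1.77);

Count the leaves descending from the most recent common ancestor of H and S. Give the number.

23

The MRCA of H and S is the root, so the clade is the entire tree.
That clade contains 23 terminal taxa: A, B, C, D, E, F, G, H, I, J, K, L, M, N, O, P, Q, R, S, T, U, V, W.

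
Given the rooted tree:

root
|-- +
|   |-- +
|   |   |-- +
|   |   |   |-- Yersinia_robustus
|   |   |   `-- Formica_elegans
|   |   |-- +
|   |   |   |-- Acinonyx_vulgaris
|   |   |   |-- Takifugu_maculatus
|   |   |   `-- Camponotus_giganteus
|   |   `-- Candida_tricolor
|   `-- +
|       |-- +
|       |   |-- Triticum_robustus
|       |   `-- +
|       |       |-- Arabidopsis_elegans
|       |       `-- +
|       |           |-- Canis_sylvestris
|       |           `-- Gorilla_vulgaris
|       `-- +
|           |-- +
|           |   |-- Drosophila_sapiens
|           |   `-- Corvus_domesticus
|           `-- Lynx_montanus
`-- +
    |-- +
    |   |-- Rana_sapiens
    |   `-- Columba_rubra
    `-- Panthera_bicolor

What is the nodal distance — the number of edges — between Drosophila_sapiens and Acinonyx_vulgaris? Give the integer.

7

The MRCA of Drosophila_sapiens and Acinonyx_vulgaris is the node subtending (((Yersinia_robustus,Formica_elegans),(Acinonyx_vulgaris,Takifugu_maculatus,Camponotus_giganteus),Candida_tricolor),((Triticum_robustus,(Arabidopsis_elegans,(Canis_sylvestris,Gorilla_vulgaris))),((Drosophila_sapiens,Corvus_domesticus),Lynx_montanus))).
From Drosophila_sapiens up to that node: 4 branches. From Acinonyx_vulgaris up to the same node: 3 branches. Total: 4 + 3 = 7.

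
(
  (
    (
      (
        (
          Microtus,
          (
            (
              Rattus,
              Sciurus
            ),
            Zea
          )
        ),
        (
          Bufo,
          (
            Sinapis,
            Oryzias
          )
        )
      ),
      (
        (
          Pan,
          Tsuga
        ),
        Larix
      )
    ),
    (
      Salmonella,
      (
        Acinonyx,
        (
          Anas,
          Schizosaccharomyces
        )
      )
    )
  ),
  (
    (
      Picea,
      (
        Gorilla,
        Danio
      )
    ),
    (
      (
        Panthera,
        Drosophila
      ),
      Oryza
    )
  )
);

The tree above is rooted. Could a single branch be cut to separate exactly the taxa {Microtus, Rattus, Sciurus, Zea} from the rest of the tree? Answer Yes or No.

Yes

The most recent common ancestor of these taxa subtends (Microtus,((Rattus,Sciurus),Zea)).
That clade has exactly 4 tips — every listed taxon and nothing else — so the group is monophyletic.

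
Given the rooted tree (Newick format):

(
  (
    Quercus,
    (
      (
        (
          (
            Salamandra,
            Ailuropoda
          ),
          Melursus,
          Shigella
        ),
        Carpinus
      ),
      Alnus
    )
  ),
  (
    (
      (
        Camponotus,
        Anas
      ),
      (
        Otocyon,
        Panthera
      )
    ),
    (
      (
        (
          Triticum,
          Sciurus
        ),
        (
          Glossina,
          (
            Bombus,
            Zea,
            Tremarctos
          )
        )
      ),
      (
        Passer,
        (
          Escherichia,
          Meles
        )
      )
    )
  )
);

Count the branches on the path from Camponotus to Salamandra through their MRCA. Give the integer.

10

The MRCA of Camponotus and Salamandra is the root of the tree.
From Camponotus up to that node: 4 branches. From Salamandra up to the same node: 6 branches. Total: 4 + 6 = 10.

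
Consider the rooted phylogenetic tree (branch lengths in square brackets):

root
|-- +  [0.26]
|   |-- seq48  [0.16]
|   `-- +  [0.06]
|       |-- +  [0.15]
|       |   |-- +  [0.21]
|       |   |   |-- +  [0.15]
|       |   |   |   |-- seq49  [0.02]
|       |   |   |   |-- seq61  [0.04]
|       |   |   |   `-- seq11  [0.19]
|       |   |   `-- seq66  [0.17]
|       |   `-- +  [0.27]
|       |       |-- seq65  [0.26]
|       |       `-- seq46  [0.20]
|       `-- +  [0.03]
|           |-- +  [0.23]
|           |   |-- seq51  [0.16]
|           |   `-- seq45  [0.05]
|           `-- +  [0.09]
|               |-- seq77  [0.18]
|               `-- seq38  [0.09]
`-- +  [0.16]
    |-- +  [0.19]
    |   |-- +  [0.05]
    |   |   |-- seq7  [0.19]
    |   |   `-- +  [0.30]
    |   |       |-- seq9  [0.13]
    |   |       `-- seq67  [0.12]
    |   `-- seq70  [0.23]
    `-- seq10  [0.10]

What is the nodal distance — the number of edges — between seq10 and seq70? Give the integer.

The MRCA of seq10 and seq70 is the node subtending (((seq7,(seq9,seq67)),seq70),seq10).
From seq10 up to that node: 1 branch. From seq70 up to the same node: 2 branches. Total: 1 + 2 = 3.

3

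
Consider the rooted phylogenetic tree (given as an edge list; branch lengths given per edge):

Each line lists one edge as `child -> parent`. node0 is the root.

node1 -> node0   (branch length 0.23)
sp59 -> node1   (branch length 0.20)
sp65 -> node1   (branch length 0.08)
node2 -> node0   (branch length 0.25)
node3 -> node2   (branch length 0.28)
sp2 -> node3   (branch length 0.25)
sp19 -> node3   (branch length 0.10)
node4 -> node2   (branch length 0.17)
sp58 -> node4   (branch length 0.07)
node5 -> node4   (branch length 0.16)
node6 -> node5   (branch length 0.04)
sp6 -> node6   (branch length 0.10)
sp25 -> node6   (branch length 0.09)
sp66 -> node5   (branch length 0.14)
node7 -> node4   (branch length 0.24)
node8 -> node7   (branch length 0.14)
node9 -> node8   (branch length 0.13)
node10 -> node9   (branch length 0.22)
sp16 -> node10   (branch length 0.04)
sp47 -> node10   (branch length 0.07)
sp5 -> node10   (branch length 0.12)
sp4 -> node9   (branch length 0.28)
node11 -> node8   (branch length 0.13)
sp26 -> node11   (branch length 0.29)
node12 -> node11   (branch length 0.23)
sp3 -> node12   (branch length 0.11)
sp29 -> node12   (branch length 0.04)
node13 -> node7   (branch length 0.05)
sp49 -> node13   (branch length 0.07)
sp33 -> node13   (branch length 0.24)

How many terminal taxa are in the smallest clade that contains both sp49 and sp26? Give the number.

9

The MRCA of sp49 and sp26 is the node subtending ((((sp16,sp47,sp5),sp4),(sp26,(sp3,sp29))),(sp49,sp33)).
That clade contains 9 terminal taxa: sp16, sp26, sp29, sp3, sp33, sp4, sp47, sp49, sp5.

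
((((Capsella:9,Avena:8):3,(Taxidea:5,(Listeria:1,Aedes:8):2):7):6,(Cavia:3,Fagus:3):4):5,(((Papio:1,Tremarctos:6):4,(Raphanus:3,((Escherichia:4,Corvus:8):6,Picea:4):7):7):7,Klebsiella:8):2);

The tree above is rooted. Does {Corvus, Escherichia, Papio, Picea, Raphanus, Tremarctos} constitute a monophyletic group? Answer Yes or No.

The most recent common ancestor of these taxa subtends ((Papio,Tremarctos),(Raphanus,((Escherichia,Corvus),Picea))).
That clade has exactly 6 tips — every listed taxon and nothing else — so the group is monophyletic.

Yes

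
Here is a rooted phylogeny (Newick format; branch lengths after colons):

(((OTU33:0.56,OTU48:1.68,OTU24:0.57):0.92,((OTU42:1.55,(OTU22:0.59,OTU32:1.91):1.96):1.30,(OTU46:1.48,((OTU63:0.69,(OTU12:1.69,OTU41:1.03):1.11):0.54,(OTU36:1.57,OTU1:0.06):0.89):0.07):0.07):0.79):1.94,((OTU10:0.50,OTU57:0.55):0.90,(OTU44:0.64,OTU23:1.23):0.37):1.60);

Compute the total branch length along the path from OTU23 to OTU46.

The path runs OTU23 → … → MRCA → … → OTU46; the MRCA is the root of the tree.
Branch lengths along that path: 1.23 + 0.37 + 1.60 + 1.94 + 0.79 + 0.07 + 1.48 = 7.48.

7.48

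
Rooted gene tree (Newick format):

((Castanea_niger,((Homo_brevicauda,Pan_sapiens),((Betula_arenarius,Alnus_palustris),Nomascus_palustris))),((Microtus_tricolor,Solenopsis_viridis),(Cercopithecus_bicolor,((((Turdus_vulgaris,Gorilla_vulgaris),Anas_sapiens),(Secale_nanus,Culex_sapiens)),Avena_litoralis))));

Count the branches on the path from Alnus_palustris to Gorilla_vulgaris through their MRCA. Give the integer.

The MRCA of Alnus_palustris and Gorilla_vulgaris is the root of the tree.
From Alnus_palustris up to that node: 5 branches. From Gorilla_vulgaris up to the same node: 7 branches. Total: 5 + 7 = 12.

12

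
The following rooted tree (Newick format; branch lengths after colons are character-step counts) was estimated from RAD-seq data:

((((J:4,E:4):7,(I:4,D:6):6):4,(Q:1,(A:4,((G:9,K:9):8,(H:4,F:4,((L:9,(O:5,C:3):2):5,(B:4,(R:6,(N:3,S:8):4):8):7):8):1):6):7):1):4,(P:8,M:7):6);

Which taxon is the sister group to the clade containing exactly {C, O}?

L

The clade containing exactly {C, O} attaches to the tree at the node subtending (L,(O,C)).
The other lineage descending from that same node — the sister group — is the single tip L.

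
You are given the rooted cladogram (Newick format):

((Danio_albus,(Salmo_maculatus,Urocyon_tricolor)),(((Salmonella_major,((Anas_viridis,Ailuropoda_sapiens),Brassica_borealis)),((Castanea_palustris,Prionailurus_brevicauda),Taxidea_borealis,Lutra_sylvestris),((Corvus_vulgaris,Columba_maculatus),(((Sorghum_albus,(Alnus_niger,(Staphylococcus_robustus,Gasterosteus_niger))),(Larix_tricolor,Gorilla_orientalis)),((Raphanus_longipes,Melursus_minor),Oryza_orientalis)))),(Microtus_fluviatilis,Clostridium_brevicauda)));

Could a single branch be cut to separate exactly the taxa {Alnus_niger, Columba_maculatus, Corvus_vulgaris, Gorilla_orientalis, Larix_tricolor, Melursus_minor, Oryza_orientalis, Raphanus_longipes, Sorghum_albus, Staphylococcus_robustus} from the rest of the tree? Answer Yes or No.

The MRCA of the listed taxa subtends ((Corvus_vulgaris,Columba_maculatus),(((Sorghum_albus,(Alnus_niger,(Staphylococcus_robustus,Gasterosteus_niger))),(Larix_tricolor,Gorilla_orientalis)),((Raphanus_longipes,Melursus_minor),Oryza_orientalis))).
That clade also contains Gasterosteus_niger, which is not in the proposed group, so the group is not monophyletic.

No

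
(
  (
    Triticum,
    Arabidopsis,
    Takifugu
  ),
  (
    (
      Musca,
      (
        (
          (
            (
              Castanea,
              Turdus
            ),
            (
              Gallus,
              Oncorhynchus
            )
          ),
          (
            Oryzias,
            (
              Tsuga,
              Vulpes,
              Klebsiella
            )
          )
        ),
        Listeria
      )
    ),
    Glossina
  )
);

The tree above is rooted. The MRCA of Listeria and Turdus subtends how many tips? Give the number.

9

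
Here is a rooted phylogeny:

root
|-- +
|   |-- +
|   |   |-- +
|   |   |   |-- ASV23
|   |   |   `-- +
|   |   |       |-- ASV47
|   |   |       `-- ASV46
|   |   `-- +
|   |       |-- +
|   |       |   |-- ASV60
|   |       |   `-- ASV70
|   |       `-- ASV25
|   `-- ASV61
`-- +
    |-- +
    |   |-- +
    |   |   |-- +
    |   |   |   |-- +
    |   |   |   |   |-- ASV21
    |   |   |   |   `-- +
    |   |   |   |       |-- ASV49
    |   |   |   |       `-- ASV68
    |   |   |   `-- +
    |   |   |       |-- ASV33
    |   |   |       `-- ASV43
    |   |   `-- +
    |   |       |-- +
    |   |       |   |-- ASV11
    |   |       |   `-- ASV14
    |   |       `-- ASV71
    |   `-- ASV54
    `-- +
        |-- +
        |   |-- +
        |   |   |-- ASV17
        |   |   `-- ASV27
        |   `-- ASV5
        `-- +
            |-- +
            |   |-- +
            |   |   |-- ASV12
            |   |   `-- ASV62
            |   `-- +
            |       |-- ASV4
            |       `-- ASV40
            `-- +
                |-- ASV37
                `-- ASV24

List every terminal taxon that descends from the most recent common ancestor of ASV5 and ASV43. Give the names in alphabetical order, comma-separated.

ASV11, ASV12, ASV14, ASV17, ASV21, ASV24, ASV27, ASV33, ASV37, ASV4, ASV40, ASV43, ASV49, ASV5, ASV54, ASV62, ASV68, ASV71

Tracing ASV5: it sits inside ((ASV17,ASV27),ASV5).
Tracing ASV43: it sits inside (ASV33,ASV43).
The smallest clade enclosing both is (((((ASV21,(ASV49,ASV68)),(ASV33,ASV43)),((ASV11,ASV14),ASV71)),ASV54),(((ASV17,ASV27),ASV5),(((ASV12,ASV62),(ASV4,ASV40)),(ASV37,ASV24)))); the answer is its 18 terminal taxa in alphabetical order.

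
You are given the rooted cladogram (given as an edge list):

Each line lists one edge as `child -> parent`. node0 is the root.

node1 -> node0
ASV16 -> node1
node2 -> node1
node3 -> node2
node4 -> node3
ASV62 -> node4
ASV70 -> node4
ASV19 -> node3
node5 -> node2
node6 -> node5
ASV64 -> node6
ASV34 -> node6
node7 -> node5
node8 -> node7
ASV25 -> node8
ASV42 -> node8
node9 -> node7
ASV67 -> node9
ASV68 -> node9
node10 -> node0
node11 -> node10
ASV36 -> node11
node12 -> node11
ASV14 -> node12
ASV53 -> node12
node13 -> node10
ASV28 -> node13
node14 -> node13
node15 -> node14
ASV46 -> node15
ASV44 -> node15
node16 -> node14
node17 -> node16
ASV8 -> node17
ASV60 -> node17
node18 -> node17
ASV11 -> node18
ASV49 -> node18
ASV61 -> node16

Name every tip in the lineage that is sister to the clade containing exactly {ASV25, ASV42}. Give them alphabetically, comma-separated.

ASV67, ASV68

The clade containing exactly {ASV25, ASV42} attaches to the tree at the node subtending ((ASV25,ASV42),(ASV67,ASV68)).
The other lineage descending from that same node — the sister group — is (ASV67,ASV68); its 2 tips in alphabetical order are the answer.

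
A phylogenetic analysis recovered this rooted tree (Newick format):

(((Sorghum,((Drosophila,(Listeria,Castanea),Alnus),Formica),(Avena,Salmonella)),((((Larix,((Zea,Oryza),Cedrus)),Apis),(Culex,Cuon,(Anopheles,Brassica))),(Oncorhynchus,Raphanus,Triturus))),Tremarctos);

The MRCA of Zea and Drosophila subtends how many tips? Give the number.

20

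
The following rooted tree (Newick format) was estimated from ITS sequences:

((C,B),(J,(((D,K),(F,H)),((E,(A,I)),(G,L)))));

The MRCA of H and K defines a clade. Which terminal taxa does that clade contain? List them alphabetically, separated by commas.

Tracing H: it sits inside (F,H).
Tracing K: it sits inside (D,K).
The smallest clade enclosing both is ((D,K),(F,H)); the answer is its 4 terminal taxa in alphabetical order.

D, F, H, K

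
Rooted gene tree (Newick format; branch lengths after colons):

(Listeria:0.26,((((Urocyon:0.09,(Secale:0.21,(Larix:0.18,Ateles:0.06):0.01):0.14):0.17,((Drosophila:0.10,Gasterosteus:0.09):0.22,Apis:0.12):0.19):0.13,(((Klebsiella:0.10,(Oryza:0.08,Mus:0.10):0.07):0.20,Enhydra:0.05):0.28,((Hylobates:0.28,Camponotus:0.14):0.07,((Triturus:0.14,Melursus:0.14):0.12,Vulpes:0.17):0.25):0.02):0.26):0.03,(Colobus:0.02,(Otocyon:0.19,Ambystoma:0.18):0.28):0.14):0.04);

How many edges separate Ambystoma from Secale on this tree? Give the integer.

The MRCA of Ambystoma and Secale is the node subtending ((((Urocyon,(Secale,(Larix,Ateles))),((Drosophila,Gasterosteus),Apis)),(((Klebsiella,(Oryza,Mus)),Enhydra),((Hylobates,Camponotus),((Triturus,Melursus),Vulpes)))),(Colobus,(Otocyon,Ambystoma))).
From Ambystoma up to that node: 3 branches. From Secale up to the same node: 5 branches. Total: 3 + 5 = 8.

8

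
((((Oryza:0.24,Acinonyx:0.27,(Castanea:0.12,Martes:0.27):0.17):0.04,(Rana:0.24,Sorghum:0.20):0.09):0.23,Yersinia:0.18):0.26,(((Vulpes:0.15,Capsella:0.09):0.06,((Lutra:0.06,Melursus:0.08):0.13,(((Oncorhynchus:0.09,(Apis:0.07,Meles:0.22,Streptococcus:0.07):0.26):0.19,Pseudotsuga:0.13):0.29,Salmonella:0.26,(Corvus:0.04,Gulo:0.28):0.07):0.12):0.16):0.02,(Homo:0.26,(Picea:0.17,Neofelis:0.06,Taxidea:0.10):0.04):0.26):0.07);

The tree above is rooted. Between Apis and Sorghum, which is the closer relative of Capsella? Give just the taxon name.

Apis

The MRCA of Capsella and Apis subtends ((Vulpes,Capsella),((Lutra,Melursus),(((Oncorhynchus,(Apis,Meles,Streptococcus)),Pseudotsuga),Salmonella,(Corvus,Gulo)))) (12 taxa).
The MRCA of Capsella and Sorghum is the root, subtending the entire tree (23 taxa).
The first is nested inside the second, so Capsella shares a more recent common ancestor with Apis.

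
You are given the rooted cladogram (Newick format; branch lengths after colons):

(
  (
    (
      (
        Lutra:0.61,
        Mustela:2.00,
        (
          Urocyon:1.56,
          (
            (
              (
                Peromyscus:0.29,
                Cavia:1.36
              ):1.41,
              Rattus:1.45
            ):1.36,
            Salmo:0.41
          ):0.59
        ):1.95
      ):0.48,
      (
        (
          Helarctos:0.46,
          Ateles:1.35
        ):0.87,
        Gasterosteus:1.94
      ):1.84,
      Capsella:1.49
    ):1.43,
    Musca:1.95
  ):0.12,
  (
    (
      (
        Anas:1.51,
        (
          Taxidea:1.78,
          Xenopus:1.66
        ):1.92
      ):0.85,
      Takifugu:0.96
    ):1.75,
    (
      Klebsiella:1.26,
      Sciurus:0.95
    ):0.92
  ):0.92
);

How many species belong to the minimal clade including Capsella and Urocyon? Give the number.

11

The MRCA of Capsella and Urocyon is the node subtending ((Lutra,Mustela,(Urocyon,(((Peromyscus,Cavia),Rattus),Salmo))),((Helarctos,Ateles),Gasterosteus),Capsella).
That clade contains 11 terminal taxa: Ateles, Capsella, Cavia, Gasterosteus, Helarctos, Lutra, Mustela, Peromyscus, Rattus, Salmo, Urocyon.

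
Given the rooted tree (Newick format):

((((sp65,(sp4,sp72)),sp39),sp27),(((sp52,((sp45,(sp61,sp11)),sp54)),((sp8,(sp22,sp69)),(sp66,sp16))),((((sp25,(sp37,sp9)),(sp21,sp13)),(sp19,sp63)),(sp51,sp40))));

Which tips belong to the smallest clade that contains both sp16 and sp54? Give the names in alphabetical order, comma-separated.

sp11, sp16, sp22, sp45, sp52, sp54, sp61, sp66, sp69, sp8

Tracing sp16: it sits inside (sp66,sp16).
Tracing sp54: it sits inside ((sp45,(sp61,sp11)),sp54).
The smallest clade enclosing both is ((sp52,((sp45,(sp61,sp11)),sp54)),((sp8,(sp22,sp69)),(sp66,sp16))); the answer is its 10 terminal taxa in alphabetical order.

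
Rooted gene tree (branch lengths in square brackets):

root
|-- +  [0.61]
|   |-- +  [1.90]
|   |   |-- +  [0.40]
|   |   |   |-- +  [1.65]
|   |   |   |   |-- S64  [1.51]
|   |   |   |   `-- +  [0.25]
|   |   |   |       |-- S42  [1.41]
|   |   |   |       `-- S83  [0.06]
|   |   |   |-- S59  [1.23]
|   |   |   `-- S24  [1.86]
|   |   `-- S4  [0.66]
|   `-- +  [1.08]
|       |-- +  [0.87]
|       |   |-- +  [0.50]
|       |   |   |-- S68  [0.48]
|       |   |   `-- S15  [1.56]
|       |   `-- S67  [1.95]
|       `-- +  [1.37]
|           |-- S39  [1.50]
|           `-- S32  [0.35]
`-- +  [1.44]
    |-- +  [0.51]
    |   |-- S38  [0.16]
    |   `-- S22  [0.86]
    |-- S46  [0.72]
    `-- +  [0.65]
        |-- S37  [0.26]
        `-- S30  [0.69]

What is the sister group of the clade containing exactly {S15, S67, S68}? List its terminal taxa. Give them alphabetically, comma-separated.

S32, S39

The clade containing exactly {S15, S67, S68} attaches to the tree at the node subtending (((S68,S15),S67),(S39,S32)).
The other lineage descending from that same node — the sister group — is (S39,S32); its 2 tips in alphabetical order are the answer.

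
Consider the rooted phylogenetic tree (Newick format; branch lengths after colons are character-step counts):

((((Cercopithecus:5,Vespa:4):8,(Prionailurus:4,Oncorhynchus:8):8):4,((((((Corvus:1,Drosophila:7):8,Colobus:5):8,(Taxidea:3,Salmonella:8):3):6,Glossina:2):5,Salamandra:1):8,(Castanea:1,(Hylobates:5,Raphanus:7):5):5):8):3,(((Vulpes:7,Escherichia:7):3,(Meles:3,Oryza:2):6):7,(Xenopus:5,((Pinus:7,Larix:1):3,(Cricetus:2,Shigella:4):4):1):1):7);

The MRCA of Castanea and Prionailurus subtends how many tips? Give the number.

14

The MRCA of Castanea and Prionailurus is the node subtending (((Cercopithecus,Vespa),(Prionailurus,Oncorhynchus)),((((((Corvus,Drosophila),Colobus),(Taxidea,Salmonella)),Glossina),Salamandra),(Castanea,(Hylobates,Raphanus)))).
That clade contains 14 terminal taxa: Castanea, Cercopithecus, Colobus, Corvus, Drosophila, Glossina, Hylobates, Oncorhynchus, Prionailurus, Raphanus, Salamandra, Salmonella, Taxidea, Vespa.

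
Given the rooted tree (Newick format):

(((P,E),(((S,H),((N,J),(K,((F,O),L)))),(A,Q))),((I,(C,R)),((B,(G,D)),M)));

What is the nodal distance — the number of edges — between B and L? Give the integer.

The MRCA of B and L is the root of the tree.
From B up to that node: 4 branches. From L up to the same node: 7 branches. Total: 4 + 7 = 11.

11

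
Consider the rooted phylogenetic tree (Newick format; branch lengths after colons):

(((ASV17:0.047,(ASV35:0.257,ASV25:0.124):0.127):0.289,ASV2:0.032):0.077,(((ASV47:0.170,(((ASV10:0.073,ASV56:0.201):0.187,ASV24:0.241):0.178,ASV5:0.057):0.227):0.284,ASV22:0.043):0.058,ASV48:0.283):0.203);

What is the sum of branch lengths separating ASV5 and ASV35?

1.579

The path runs ASV5 → … → MRCA → … → ASV35; the MRCA is the root of the tree.
Branch lengths along that path: 0.057 + 0.227 + 0.284 + 0.058 + 0.203 + 0.077 + 0.289 + 0.127 + 0.257 = 1.579.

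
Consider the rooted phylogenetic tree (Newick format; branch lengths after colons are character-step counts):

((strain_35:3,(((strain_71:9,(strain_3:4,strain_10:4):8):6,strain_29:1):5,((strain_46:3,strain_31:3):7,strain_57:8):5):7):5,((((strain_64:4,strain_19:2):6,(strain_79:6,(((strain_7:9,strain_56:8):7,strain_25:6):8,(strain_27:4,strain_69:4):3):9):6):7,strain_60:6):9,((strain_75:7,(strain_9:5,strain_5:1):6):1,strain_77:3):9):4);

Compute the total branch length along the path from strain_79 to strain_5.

45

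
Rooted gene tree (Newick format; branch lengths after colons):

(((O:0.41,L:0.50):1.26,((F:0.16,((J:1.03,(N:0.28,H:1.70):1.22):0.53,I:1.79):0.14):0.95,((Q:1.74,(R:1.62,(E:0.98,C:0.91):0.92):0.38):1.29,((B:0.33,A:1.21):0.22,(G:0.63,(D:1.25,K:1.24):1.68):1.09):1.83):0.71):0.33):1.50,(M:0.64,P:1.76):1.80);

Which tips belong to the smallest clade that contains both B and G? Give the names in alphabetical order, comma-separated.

A, B, D, G, K

Tracing B: it sits inside (B,A).
Tracing G: it sits inside (G,(D,K)).
The smallest clade enclosing both is ((B,A),(G,(D,K))); the answer is its 5 terminal taxa in alphabetical order.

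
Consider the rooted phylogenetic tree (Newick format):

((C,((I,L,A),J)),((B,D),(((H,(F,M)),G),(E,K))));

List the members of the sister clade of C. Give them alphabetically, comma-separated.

C attaches to the tree at the node subtending (C,((I,L,A),J)).
The other lineage descending from that same node — the sister group — is ((I,L,A),J); its 4 tips in alphabetical order are the answer.

A, I, J, L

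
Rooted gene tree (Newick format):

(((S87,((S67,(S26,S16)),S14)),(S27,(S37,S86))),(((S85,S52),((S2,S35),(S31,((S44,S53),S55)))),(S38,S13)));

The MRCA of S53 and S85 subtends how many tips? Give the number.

The MRCA of S53 and S85 is the node subtending ((S85,S52),((S2,S35),(S31,((S44,S53),S55)))).
That clade contains 8 terminal taxa: S2, S31, S35, S44, S52, S53, S55, S85.

8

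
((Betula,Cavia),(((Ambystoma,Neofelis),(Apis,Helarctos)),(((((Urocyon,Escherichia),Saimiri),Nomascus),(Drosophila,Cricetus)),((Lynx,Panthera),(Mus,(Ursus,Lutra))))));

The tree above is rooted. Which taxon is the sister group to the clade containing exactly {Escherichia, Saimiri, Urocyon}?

Nomascus

The clade containing exactly {Escherichia, Saimiri, Urocyon} attaches to the tree at the node subtending (((Urocyon,Escherichia),Saimiri),Nomascus).
The other lineage descending from that same node — the sister group — is the single tip Nomascus.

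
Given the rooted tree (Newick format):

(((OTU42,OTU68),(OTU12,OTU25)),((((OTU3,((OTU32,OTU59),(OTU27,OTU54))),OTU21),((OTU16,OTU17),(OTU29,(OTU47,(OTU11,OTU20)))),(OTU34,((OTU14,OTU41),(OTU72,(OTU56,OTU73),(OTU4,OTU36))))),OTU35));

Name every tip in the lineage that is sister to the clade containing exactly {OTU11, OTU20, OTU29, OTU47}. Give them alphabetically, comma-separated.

The clade containing exactly {OTU11, OTU20, OTU29, OTU47} attaches to the tree at the node subtending ((OTU16,OTU17),(OTU29,(OTU47,(OTU11,OTU20)))).
The other lineage descending from that same node — the sister group — is (OTU16,OTU17); its 2 tips in alphabetical order are the answer.

OTU16, OTU17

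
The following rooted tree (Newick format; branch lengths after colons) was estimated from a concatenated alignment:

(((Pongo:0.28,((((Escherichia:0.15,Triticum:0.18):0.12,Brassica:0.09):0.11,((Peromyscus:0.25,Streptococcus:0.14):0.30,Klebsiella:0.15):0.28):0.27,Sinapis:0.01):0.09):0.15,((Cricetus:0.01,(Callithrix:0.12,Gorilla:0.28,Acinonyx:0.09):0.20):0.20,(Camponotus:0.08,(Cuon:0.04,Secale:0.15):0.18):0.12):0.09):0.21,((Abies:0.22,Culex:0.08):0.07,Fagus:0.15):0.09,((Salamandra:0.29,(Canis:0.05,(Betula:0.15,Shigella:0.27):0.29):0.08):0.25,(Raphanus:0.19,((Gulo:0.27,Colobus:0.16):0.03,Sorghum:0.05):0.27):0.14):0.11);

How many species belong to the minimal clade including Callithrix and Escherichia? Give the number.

The MRCA of Callithrix and Escherichia is the node subtending ((Pongo,((((Escherichia,Triticum),Brassica),((Peromyscus,Streptococcus),Klebsiella)),Sinapis)),((Cricetus,(Callithrix,Gorilla,Acinonyx)),(Camponotus,(Cuon,Secale)))).
That clade contains 15 terminal taxa: Acinonyx, Brassica, Callithrix, Camponotus, Cricetus, Cuon, Escherichia, Gorilla, Klebsiella, Peromyscus, Pongo, Secale, Sinapis, Streptococcus, Triticum.

15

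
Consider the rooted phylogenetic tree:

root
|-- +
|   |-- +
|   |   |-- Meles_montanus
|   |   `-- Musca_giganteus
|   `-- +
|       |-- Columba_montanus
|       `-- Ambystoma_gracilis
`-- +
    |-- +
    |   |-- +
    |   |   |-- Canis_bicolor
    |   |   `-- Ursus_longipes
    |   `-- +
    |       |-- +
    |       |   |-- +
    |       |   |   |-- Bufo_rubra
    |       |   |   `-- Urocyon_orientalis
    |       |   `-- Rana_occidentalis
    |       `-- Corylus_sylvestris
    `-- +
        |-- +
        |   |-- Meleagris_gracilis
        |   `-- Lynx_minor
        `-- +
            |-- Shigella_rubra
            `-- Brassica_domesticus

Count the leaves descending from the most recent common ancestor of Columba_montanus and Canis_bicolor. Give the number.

The MRCA of Columba_montanus and Canis_bicolor is the root, so the clade is the entire tree.
That clade contains 14 terminal taxa: Ambystoma_gracilis, Brassica_domesticus, Bufo_rubra, Canis_bicolor, Columba_montanus, Corylus_sylvestris, Lynx_minor, Meleagris_gracilis, Meles_montanus, Musca_giganteus, Rana_occidentalis, Shigella_rubra, Urocyon_orientalis, Ursus_longipes.

14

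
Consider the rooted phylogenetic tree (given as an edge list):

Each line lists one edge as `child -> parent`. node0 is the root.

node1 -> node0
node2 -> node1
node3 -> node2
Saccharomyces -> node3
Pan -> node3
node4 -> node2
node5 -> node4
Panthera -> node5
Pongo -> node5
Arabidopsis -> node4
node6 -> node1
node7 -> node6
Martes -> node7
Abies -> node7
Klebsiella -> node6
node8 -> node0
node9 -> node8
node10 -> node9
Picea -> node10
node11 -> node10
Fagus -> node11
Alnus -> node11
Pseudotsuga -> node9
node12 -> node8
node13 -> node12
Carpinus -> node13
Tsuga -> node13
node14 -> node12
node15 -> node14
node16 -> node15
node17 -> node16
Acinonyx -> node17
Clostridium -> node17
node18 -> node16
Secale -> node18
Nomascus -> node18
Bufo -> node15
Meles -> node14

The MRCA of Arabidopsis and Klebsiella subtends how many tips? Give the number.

The MRCA of Arabidopsis and Klebsiella is the node subtending (((Saccharomyces,Pan),((Panthera,Pongo),Arabidopsis)),((Martes,Abies),Klebsiella)).
That clade contains 8 terminal taxa: Abies, Arabidopsis, Klebsiella, Martes, Pan, Panthera, Pongo, Saccharomyces.

8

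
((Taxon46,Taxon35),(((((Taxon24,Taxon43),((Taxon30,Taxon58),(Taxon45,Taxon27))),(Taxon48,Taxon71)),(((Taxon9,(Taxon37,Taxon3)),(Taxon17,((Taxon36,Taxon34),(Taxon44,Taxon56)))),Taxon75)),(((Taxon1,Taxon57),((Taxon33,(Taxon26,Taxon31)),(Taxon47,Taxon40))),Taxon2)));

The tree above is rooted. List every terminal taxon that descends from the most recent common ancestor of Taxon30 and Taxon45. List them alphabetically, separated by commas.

Taxon27, Taxon30, Taxon45, Taxon58

Tracing Taxon30: it sits inside (Taxon30,Taxon58).
Tracing Taxon45: it sits inside (Taxon45,Taxon27).
The smallest clade enclosing both is ((Taxon30,Taxon58),(Taxon45,Taxon27)); the answer is its 4 terminal taxa in alphabetical order.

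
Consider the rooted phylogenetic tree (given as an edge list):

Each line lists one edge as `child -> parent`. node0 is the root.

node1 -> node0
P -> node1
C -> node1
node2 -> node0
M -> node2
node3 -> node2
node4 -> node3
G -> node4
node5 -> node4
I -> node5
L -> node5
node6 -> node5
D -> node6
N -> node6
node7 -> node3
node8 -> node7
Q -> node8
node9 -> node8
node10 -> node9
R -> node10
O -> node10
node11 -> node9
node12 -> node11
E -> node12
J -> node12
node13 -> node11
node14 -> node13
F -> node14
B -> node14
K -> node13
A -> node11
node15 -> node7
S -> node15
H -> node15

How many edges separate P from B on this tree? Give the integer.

11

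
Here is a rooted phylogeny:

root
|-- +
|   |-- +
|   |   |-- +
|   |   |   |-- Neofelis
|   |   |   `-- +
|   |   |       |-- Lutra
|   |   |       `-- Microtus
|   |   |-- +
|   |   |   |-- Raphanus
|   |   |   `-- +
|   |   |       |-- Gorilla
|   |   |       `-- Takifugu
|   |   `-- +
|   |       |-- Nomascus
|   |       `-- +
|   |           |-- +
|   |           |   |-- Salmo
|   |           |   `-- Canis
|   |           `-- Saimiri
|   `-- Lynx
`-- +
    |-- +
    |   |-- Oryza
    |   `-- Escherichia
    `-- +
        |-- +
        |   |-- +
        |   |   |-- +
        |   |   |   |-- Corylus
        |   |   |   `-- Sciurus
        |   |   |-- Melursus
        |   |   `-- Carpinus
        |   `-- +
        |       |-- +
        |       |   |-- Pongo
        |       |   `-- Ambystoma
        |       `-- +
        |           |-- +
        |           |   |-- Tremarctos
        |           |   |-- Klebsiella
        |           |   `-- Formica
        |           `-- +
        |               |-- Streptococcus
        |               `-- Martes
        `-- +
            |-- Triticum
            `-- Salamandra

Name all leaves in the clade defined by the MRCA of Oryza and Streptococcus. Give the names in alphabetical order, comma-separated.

Tracing Oryza: it sits inside (Oryza,Escherichia).
Tracing Streptococcus: it sits inside (Streptococcus,Martes).
The smallest clade enclosing both is ((Oryza,Escherichia),((((Corylus,Sciurus),Melursus,Carpinus),((Pongo,Ambystoma),((Tremarctos,Klebsiella,Formica),(Streptococcus,Martes)))),(Triticum,Salamandra))); the answer is its 15 terminal taxa in alphabetical order.

Ambystoma, Carpinus, Corylus, Escherichia, Formica, Klebsiella, Martes, Melursus, Oryza, Pongo, Salamandra, Sciurus, Streptococcus, Tremarctos, Triticum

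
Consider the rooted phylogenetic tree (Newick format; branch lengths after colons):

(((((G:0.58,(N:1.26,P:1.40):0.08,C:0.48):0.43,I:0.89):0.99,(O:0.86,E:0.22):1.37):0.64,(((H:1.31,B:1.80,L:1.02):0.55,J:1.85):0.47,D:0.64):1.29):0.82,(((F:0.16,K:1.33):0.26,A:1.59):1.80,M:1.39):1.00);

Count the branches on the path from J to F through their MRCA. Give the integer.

8

The MRCA of J and F is the root of the tree.
From J up to that node: 4 branches. From F up to the same node: 4 branches. Total: 4 + 4 = 8.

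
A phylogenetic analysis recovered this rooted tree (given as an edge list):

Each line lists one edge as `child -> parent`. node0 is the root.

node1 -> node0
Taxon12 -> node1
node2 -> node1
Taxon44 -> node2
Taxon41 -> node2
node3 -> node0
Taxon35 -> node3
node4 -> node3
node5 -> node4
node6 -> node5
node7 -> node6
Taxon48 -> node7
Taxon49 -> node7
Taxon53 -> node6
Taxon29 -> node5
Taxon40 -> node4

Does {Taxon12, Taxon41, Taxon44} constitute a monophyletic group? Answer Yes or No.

The most recent common ancestor of these taxa subtends (Taxon12,(Taxon44,Taxon41)).
That clade has exactly 3 tips — every listed taxon and nothing else — so the group is monophyletic.

Yes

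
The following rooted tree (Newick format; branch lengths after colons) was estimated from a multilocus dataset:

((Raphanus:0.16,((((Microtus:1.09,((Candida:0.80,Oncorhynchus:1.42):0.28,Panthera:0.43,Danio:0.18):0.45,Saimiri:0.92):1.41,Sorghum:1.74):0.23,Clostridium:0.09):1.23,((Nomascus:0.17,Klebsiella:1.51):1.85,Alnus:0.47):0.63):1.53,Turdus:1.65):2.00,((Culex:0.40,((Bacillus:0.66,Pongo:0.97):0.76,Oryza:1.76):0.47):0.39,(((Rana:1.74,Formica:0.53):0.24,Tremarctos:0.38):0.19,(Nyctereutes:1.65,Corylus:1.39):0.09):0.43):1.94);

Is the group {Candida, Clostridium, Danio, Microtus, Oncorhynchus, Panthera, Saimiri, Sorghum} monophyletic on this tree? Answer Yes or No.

Yes

The most recent common ancestor of these taxa subtends (((Microtus,((Candida,Oncorhynchus),Panthera,Danio),Saimiri),Sorghum),Clostridium).
That clade has exactly 8 tips — every listed taxon and nothing else — so the group is monophyletic.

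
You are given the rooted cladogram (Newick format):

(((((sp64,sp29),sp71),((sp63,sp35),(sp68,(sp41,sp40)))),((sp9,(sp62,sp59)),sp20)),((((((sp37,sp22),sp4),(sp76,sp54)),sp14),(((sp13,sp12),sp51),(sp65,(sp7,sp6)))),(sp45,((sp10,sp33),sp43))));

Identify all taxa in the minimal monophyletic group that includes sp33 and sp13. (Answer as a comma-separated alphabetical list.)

Tracing sp33: it sits inside (sp10,sp33).
Tracing sp13: it sits inside (sp13,sp12).
The smallest clade enclosing both is ((((((sp37,sp22),sp4),(sp76,sp54)),sp14),(((sp13,sp12),sp51),(sp65,(sp7,sp6)))),(sp45,((sp10,sp33),sp43))); the answer is its 16 terminal taxa in alphabetical order.

sp10, sp12, sp13, sp14, sp22, sp33, sp37, sp4, sp43, sp45, sp51, sp54, sp6, sp65, sp7, sp76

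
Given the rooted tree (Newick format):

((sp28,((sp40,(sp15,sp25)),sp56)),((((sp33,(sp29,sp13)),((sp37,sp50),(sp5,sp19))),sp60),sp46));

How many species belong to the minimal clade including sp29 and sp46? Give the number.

9

The MRCA of sp29 and sp46 is the node subtending ((((sp33,(sp29,sp13)),((sp37,sp50),(sp5,sp19))),sp60),sp46).
That clade contains 9 terminal taxa: sp13, sp19, sp29, sp33, sp37, sp46, sp5, sp50, sp60.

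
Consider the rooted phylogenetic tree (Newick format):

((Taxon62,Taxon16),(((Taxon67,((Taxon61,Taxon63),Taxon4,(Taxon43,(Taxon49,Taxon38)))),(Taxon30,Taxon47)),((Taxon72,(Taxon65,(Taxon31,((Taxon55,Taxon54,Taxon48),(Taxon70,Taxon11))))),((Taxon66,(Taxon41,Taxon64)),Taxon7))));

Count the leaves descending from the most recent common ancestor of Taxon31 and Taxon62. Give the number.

The MRCA of Taxon31 and Taxon62 is the root, so the clade is the entire tree.
That clade contains 23 terminal taxa: Taxon11, Taxon16, Taxon30, Taxon31, Taxon38, Taxon4, Taxon41, Taxon43, Taxon47, Taxon48, Taxon49, Taxon54, Taxon55, Taxon61, Taxon62, Taxon63, Taxon64, Taxon65, Taxon66, Taxon67, Taxon7, Taxon70, Taxon72.

23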